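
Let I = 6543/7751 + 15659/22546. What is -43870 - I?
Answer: -7666728889407/174754046 ≈ -43872.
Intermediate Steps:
I = 268891387/174754046 (I = 6543*(1/7751) + 15659*(1/22546) = 6543/7751 + 15659/22546 = 268891387/174754046 ≈ 1.5387)
-43870 - I = -43870 - 1*268891387/174754046 = -43870 - 268891387/174754046 = -7666728889407/174754046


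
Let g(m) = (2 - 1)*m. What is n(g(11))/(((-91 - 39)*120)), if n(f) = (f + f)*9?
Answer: -33/2600 ≈ -0.012692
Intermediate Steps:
g(m) = m (g(m) = 1*m = m)
n(f) = 18*f (n(f) = (2*f)*9 = 18*f)
n(g(11))/(((-91 - 39)*120)) = (18*11)/(((-91 - 39)*120)) = 198/((-130*120)) = 198/(-15600) = 198*(-1/15600) = -33/2600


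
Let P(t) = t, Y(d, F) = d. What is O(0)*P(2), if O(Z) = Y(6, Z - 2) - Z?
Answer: 12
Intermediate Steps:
O(Z) = 6 - Z
O(0)*P(2) = (6 - 1*0)*2 = (6 + 0)*2 = 6*2 = 12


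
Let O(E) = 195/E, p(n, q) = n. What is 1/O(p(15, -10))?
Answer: 1/13 ≈ 0.076923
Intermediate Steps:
1/O(p(15, -10)) = 1/(195/15) = 1/(195*(1/15)) = 1/13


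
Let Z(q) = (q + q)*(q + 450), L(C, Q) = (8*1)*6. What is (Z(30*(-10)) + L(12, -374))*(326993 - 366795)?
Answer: 3580269504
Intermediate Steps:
L(C, Q) = 48 (L(C, Q) = 8*6 = 48)
Z(q) = 2*q*(450 + q) (Z(q) = (2*q)*(450 + q) = 2*q*(450 + q))
(Z(30*(-10)) + L(12, -374))*(326993 - 366795) = (2*(30*(-10))*(450 + 30*(-10)) + 48)*(326993 - 366795) = (2*(-300)*(450 - 300) + 48)*(-39802) = (2*(-300)*150 + 48)*(-39802) = (-90000 + 48)*(-39802) = -89952*(-39802) = 3580269504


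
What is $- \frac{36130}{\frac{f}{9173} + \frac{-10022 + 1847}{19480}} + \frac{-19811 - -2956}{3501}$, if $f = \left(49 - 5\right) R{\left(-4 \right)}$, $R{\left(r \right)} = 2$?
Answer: $\frac{4520294005726055}{51307179507} \approx 88103.0$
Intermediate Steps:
$f = 88$ ($f = \left(49 - 5\right) 2 = 44 \cdot 2 = 88$)
$- \frac{36130}{\frac{f}{9173} + \frac{-10022 + 1847}{19480}} + \frac{-19811 - -2956}{3501} = - \frac{36130}{\frac{88}{9173} + \frac{-10022 + 1847}{19480}} + \frac{-19811 - -2956}{3501} = - \frac{36130}{88 \cdot \frac{1}{9173} - \frac{1635}{3896}} + \left(-19811 + 2956\right) \frac{1}{3501} = - \frac{36130}{\frac{88}{9173} - \frac{1635}{3896}} - \frac{16855}{3501} = - \frac{36130}{- \frac{14655007}{35738008}} - \frac{16855}{3501} = \left(-36130\right) \left(- \frac{35738008}{14655007}\right) - \frac{16855}{3501} = \frac{1291214229040}{14655007} - \frac{16855}{3501} = \frac{4520294005726055}{51307179507}$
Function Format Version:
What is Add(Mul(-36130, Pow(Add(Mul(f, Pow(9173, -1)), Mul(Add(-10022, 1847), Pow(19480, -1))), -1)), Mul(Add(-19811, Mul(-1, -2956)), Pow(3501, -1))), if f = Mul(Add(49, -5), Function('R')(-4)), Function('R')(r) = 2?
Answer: Rational(4520294005726055, 51307179507) ≈ 88103.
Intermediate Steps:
f = 88 (f = Mul(Add(49, -5), 2) = Mul(44, 2) = 88)
Add(Mul(-36130, Pow(Add(Mul(f, Pow(9173, -1)), Mul(Add(-10022, 1847), Pow(19480, -1))), -1)), Mul(Add(-19811, Mul(-1, -2956)), Pow(3501, -1))) = Add(Mul(-36130, Pow(Add(Mul(88, Pow(9173, -1)), Mul(Add(-10022, 1847), Pow(19480, -1))), -1)), Mul(Add(-19811, Mul(-1, -2956)), Pow(3501, -1))) = Add(Mul(-36130, Pow(Add(Mul(88, Rational(1, 9173)), Mul(-8175, Rational(1, 19480))), -1)), Mul(Add(-19811, 2956), Rational(1, 3501))) = Add(Mul(-36130, Pow(Add(Rational(88, 9173), Rational(-1635, 3896)), -1)), Mul(-16855, Rational(1, 3501))) = Add(Mul(-36130, Pow(Rational(-14655007, 35738008), -1)), Rational(-16855, 3501)) = Add(Mul(-36130, Rational(-35738008, 14655007)), Rational(-16855, 3501)) = Add(Rational(1291214229040, 14655007), Rational(-16855, 3501)) = Rational(4520294005726055, 51307179507)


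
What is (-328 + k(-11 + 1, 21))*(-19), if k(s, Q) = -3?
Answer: 6289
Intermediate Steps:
(-328 + k(-11 + 1, 21))*(-19) = (-328 - 3)*(-19) = -331*(-19) = 6289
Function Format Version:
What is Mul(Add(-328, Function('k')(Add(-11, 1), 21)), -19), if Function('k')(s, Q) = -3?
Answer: 6289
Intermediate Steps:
Mul(Add(-328, Function('k')(Add(-11, 1), 21)), -19) = Mul(Add(-328, -3), -19) = Mul(-331, -19) = 6289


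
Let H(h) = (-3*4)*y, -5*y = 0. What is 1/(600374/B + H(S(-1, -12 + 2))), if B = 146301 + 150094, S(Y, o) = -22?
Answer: 296395/600374 ≈ 0.49368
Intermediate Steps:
y = 0 (y = -⅕*0 = 0)
B = 296395
H(h) = 0 (H(h) = -3*4*0 = -12*0 = 0)
1/(600374/B + H(S(-1, -12 + 2))) = 1/(600374/296395 + 0) = 1/(600374/296395) = 296395/600374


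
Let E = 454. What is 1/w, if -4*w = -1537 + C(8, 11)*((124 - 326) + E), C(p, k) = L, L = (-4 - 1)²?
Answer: -4/4763 ≈ -0.00083981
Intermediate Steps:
L = 25 (L = (-5)² = 25)
C(p, k) = 25
w = -4763/4 (w = -(-1537 + 25*((124 - 326) + 454))/4 = -(-1537 + 25*(-202 + 454))/4 = -(-1537 + 25*252)/4 = -(-1537 + 6300)/4 = -¼*4763 = -4763/4 ≈ -1190.8)
1/w = 1/(-4763/4) = -4/4763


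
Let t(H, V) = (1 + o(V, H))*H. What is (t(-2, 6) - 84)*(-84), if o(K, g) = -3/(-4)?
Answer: 7350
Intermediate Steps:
o(K, g) = ¾ (o(K, g) = -3*(-¼) = ¾)
t(H, V) = 7*H/4 (t(H, V) = (1 + ¾)*H = 7*H/4)
(t(-2, 6) - 84)*(-84) = ((7/4)*(-2) - 84)*(-84) = (-7/2 - 84)*(-84) = -175/2*(-84) = 7350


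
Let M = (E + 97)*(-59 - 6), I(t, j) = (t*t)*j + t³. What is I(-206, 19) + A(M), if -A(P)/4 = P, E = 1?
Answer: -7910052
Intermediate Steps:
I(t, j) = t³ + j*t² (I(t, j) = t²*j + t³ = j*t² + t³ = t³ + j*t²)
M = -6370 (M = (1 + 97)*(-59 - 6) = 98*(-65) = -6370)
A(P) = -4*P
I(-206, 19) + A(M) = (-206)²*(19 - 206) - 4*(-6370) = 42436*(-187) + 25480 = -7935532 + 25480 = -7910052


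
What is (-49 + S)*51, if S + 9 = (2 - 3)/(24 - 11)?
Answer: -38505/13 ≈ -2961.9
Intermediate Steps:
S = -118/13 (S = -9 + (2 - 3)/(24 - 11) = -9 - 1/13 = -118/13 ≈ -9.0769)
(-49 + S)*51 = (-49 - 118/13)*51 = -755/13*51 = -38505/13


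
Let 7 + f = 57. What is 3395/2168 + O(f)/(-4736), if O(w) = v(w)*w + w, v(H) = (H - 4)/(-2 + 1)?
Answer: 1309795/641728 ≈ 2.0410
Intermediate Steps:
v(H) = 4 - H (v(H) = (-4 + H)/(-1) = (-4 + H)*(-1) = 4 - H)
f = 50 (f = -7 + 57 = 50)
O(w) = w + w*(4 - w) (O(w) = (4 - w)*w + w = w*(4 - w) + w = w + w*(4 - w))
3395/2168 + O(f)/(-4736) = 3395/2168 + (50*(5 - 1*50))/(-4736) = 3395*(1/2168) + (50*(5 - 50))*(-1/4736) = 3395/2168 + (50*(-45))*(-1/4736) = 3395/2168 - 2250*(-1/4736) = 3395/2168 + 1125/2368 = 1309795/641728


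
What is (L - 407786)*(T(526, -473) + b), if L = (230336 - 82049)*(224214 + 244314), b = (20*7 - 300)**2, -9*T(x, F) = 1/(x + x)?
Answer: 8419848888205898125/4734 ≈ 1.7786e+15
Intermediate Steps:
T(x, F) = -1/(18*x) (T(x, F) = -1/(9*(x + x)) = -1/(2*x)/9 = -1/(18*x))
b = 25600 (b = (140 - 300)**2 = (-160)**2 = 25600)
L = 69476611536 (L = 148287*468528 = 69476611536)
(L - 407786)*(T(526, -473) + b) = (69476611536 - 407786)*(-1/18/526 + 25600) = 69476203750*(-1/18*1/526 + 25600) = 69476203750*(-1/9468 + 25600) = 69476203750*(242380799/9468) = 8419848888205898125/4734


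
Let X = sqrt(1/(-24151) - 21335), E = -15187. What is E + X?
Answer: -15187 + I*sqrt(12444082563486)/24151 ≈ -15187.0 + 146.06*I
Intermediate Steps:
X = I*sqrt(12444082563486)/24151 (X = sqrt(-1/24151 - 21335) = sqrt(-515261586/24151) = I*sqrt(12444082563486)/24151 ≈ 146.06*I)
E + X = -15187 + I*sqrt(12444082563486)/24151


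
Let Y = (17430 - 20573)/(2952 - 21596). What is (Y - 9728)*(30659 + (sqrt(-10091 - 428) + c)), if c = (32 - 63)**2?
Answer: -1433695771545/4661 - 181365689*I*sqrt(10519)/18644 ≈ -3.0759e+8 - 9.9771e+5*I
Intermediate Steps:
c = 961 (c = (-31)**2 = 961)
Y = 3143/18644 (Y = -3143/(-18644) = -3143*(-1/18644) = 3143/18644 ≈ 0.16858)
(Y - 9728)*(30659 + (sqrt(-10091 - 428) + c)) = (3143/18644 - 9728)*(30659 + (sqrt(-10091 - 428) + 961)) = -181365689*(30659 + (sqrt(-10519) + 961))/18644 = -181365689*(30659 + (I*sqrt(10519) + 961))/18644 = -181365689*(30659 + (961 + I*sqrt(10519)))/18644 = -181365689*(31620 + I*sqrt(10519))/18644 = -1433695771545/4661 - 181365689*I*sqrt(10519)/18644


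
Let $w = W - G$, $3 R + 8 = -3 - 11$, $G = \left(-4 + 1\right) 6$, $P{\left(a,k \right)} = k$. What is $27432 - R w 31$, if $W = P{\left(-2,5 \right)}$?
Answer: $\frac{97982}{3} \approx 32661.0$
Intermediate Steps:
$G = -18$ ($G = \left(-3\right) 6 = -18$)
$W = 5$
$R = - \frac{22}{3}$ ($R = - \frac{8}{3} + \frac{-3 - 11}{3} = - \frac{8}{3} + \frac{1}{3} \left(-14\right) = - \frac{8}{3} - \frac{14}{3} = - \frac{22}{3} \approx -7.3333$)
$w = 23$ ($w = 5 - -18 = 5 + 18 = 23$)
$27432 - R w 31 = 27432 - \left(- \frac{22}{3}\right) 23 \cdot 31 = 27432 - \left(- \frac{506}{3}\right) 31 = 27432 - - \frac{15686}{3} = 27432 + \frac{15686}{3} = \frac{97982}{3}$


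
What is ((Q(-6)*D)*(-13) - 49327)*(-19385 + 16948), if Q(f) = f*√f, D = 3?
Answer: 120209899 - 570258*I*√6 ≈ 1.2021e+8 - 1.3968e+6*I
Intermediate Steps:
Q(f) = f^(3/2)
((Q(-6)*D)*(-13) - 49327)*(-19385 + 16948) = (((-6)^(3/2)*3)*(-13) - 49327)*(-19385 + 16948) = ((-6*I*√6*3)*(-13) - 49327)*(-2437) = (-18*I*√6*(-13) - 49327)*(-2437) = (234*I*√6 - 49327)*(-2437) = (-49327 + 234*I*√6)*(-2437) = 120209899 - 570258*I*√6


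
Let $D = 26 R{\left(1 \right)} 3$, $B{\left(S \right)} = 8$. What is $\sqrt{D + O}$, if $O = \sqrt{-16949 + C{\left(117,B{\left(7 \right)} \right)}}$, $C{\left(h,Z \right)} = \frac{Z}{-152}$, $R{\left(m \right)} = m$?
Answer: $\frac{\sqrt{28158 + 76 i \sqrt{382413}}}{19} \approx 10.718 + 6.0732 i$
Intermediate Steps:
$C{\left(h,Z \right)} = - \frac{Z}{152}$ ($C{\left(h,Z \right)} = Z \left(- \frac{1}{152}\right) = - \frac{Z}{152}$)
$D = 78$ ($D = 26 \cdot 1 \cdot 3 = 26 \cdot 3 = 78$)
$O = \frac{4 i \sqrt{382413}}{19}$ ($O = \sqrt{-16949 - \frac{1}{19}} = \sqrt{- \frac{322032}{19}} = \frac{4 i \sqrt{382413}}{19} \approx 130.19 i$)
$\sqrt{D + O} = \sqrt{78 + \frac{4 i \sqrt{382413}}{19}}$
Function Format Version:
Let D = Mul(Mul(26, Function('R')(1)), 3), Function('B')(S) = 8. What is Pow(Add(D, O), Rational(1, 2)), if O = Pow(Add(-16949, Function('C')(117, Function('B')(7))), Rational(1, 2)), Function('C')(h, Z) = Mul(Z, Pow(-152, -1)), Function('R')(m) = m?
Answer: Mul(Rational(1, 19), Pow(Add(28158, Mul(76, I, Pow(382413, Rational(1, 2)))), Rational(1, 2))) ≈ Add(10.718, Mul(6.0732, I))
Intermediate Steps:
Function('C')(h, Z) = Mul(Rational(-1, 152), Z) (Function('C')(h, Z) = Mul(Z, Rational(-1, 152)) = Mul(Rational(-1, 152), Z))
D = 78 (D = Mul(Mul(26, 1), 3) = Mul(26, 3) = 78)
O = Mul(Rational(4, 19), I, Pow(382413, Rational(1, 2))) (O = Pow(Add(-16949, Mul(Rational(-1, 152), 8)), Rational(1, 2)) = Pow(Add(-16949, Rational(-1, 19)), Rational(1, 2)) = Pow(Rational(-322032, 19), Rational(1, 2)) = Mul(Rational(4, 19), I, Pow(382413, Rational(1, 2))) ≈ Mul(130.19, I))
Pow(Add(D, O), Rational(1, 2)) = Pow(Add(78, Mul(Rational(4, 19), I, Pow(382413, Rational(1, 2)))), Rational(1, 2))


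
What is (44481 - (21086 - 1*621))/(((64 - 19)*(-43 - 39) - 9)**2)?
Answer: 24016/13682601 ≈ 0.0017552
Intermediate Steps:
(44481 - (21086 - 1*621))/(((64 - 19)*(-43 - 39) - 9)**2) = (44481 - (21086 - 621))/((45*(-82) - 9)**2) = (44481 - 1*20465)/((-3690 - 9)**2) = (44481 - 20465)/((-3699)**2) = 24016/13682601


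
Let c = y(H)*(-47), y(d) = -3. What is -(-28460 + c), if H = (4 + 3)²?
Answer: 28319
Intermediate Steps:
H = 49 (H = 7² = 49)
c = 141 (c = -3*(-47) = 141)
-(-28460 + c) = -(-28460 + 141) = -1*(-28319) = 28319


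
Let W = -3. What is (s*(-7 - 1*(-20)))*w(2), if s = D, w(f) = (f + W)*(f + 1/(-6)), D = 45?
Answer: -2145/2 ≈ -1072.5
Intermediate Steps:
w(f) = (-3 + f)*(-⅙ + f) (w(f) = (f - 3)*(f + 1/(-6)) = (-3 + f)*(f - ⅙) = (-3 + f)*(-⅙ + f))
s = 45
(s*(-7 - 1*(-20)))*w(2) = (45*(-7 - 1*(-20)))*(½ + 2² - 19/6*2) = (45*(-7 + 20))*(½ + 4 - 19/3) = (45*13)*(-11/6) = 585*(-11/6) = -2145/2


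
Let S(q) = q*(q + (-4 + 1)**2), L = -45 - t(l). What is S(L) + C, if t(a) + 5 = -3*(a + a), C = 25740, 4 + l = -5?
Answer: 33730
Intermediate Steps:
l = -9 (l = -4 - 5 = -9)
t(a) = -5 - 6*a (t(a) = -5 - 3*(a + a) = -5 - 6*a)
L = -94 (L = -45 - (-5 - 6*(-9)) = -45 - (-5 + 54) = -45 - 1*49 = -45 - 49 = -94)
S(q) = q*(9 + q) (S(q) = q*(q + (-3)**2) = q*(q + 9) = q*(9 + q))
S(L) + C = -94*(9 - 94) + 25740 = -94*(-85) + 25740 = 7990 + 25740 = 33730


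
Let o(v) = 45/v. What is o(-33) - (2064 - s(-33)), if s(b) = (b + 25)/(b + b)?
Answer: -68153/33 ≈ -2065.2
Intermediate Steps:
s(b) = (25 + b)/(2*b) (s(b) = (25 + b)/((2*b)) = (25 + b)*(1/(2*b)) = (25 + b)/(2*b))
o(-33) - (2064 - s(-33)) = 45/(-33) - (2064 - (25 - 33)/(2*(-33))) = 45*(-1/33) - (2064 - (-1)*(-8)/(2*33)) = -15/11 - (2064 - 1*4/33) = -15/11 - (2064 - 4/33) = -15/11 - 1*68108/33 = -15/11 - 68108/33 = -68153/33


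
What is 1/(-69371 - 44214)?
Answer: -1/113585 ≈ -8.8040e-6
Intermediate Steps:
1/(-69371 - 44214) = 1/(-113585) = -1/113585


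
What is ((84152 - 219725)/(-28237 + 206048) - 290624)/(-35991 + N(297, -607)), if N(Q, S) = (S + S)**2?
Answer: -51676279637/255657544855 ≈ -0.20213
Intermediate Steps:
N(Q, S) = 4*S**2 (N(Q, S) = (2*S)**2 = 4*S**2)
((84152 - 219725)/(-28237 + 206048) - 290624)/(-35991 + N(297, -607)) = ((84152 - 219725)/(-28237 + 206048) - 290624)/(-35991 + 4*(-607)**2) = (-135573/177811 - 290624)/(-35991 + 4*368449) = (-135573*1/177811 - 290624)/(-35991 + 1473796) = (-135573/177811 - 290624)/1437805 = -51676279637/177811*1/1437805 = -51676279637/255657544855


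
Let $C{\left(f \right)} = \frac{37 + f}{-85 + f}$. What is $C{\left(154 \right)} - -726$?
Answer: $\frac{50285}{69} \approx 728.77$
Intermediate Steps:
$C{\left(f \right)} = \frac{37 + f}{-85 + f}$
$C{\left(154 \right)} - -726 = \frac{37 + 154}{-85 + 154} - -726 = \frac{1}{69} \cdot 191 + 726 = \frac{191}{69} + 726 = \frac{50285}{69}$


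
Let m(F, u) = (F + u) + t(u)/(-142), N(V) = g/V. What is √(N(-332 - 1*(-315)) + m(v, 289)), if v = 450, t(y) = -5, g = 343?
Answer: 5*√167562982/2414 ≈ 26.812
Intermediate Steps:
N(V) = 343/V
m(F, u) = 5/142 + F + u (m(F, u) = (F + u) - 5/(-142) = (F + u) - 5*(-1/142) = (F + u) + 5/142 = 5/142 + F + u)
√(N(-332 - 1*(-315)) + m(v, 289)) = √(343/(-332 - 1*(-315)) + (5/142 + 450 + 289)) = √(343/(-332 + 315) + 104943/142) = √(343/(-17) + 104943/142) = √(343*(-1/17) + 104943/142) = √(-343/17 + 104943/142) = √(1735325/2414) = 5*√167562982/2414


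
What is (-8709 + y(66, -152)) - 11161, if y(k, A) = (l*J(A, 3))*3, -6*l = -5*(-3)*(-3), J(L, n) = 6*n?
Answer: -19465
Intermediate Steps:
l = 15/2 (l = -(-5*(-3))*(-3)/6 = -5*(-3)/2 = -1/6*(-45) = 15/2 ≈ 7.5000)
y(k, A) = 405 (y(k, A) = (15*(6*3)/2)*3 = ((15/2)*18)*3 = 135*3 = 405)
(-8709 + y(66, -152)) - 11161 = (-8709 + 405) - 11161 = -8304 - 11161 = -19465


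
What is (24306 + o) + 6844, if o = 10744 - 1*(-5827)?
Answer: 47721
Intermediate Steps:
o = 16571 (o = 10744 + 5827 = 16571)
(24306 + o) + 6844 = (24306 + 16571) + 6844 = 40877 + 6844 = 47721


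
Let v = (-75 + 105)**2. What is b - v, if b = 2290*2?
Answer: 3680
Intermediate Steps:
v = 900 (v = 30**2 = 900)
b = 4580
b - v = 4580 - 1*900 = 4580 - 900 = 3680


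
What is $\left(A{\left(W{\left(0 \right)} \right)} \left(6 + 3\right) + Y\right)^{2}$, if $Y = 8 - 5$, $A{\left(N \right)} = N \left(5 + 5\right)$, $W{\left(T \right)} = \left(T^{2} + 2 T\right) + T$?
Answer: $9$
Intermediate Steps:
$W{\left(T \right)} = T^{2} + 3 T$
$A{\left(N \right)} = 10 N$ ($A{\left(N \right)} = N 10 = 10 N$)
$Y = 3$
$\left(A{\left(W{\left(0 \right)} \right)} \left(6 + 3\right) + Y\right)^{2} = \left(10 \cdot 0 \left(3 + 0\right) \left(6 + 3\right) + 3\right)^{2} = \left(10 \cdot 0 \cdot 3 \cdot 9 + 3\right)^{2} = \left(10 \cdot 0 \cdot 9 + 3\right)^{2} = \left(0 \cdot 9 + 3\right)^{2} = \left(0 + 3\right)^{2} = 3^{2} = 9$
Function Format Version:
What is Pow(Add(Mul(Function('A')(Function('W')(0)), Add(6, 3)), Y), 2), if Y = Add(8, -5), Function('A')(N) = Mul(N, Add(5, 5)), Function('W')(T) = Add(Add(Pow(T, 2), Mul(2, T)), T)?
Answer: 9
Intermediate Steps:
Function('W')(T) = Add(Pow(T, 2), Mul(3, T))
Function('A')(N) = Mul(10, N) (Function('A')(N) = Mul(N, 10) = Mul(10, N))
Y = 3
Pow(Add(Mul(Function('A')(Function('W')(0)), Add(6, 3)), Y), 2) = Pow(Add(Mul(Mul(10, Mul(0, Add(3, 0))), Add(6, 3)), 3), 2) = Pow(Add(Mul(Mul(10, Mul(0, 3)), 9), 3), 2) = Pow(Add(Mul(Mul(10, 0), 9), 3), 2) = Pow(Add(Mul(0, 9), 3), 2) = Pow(Add(0, 3), 2) = Pow(3, 2) = 9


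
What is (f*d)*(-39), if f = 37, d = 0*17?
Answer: 0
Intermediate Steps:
d = 0
(f*d)*(-39) = (37*0)*(-39) = 0*(-39) = 0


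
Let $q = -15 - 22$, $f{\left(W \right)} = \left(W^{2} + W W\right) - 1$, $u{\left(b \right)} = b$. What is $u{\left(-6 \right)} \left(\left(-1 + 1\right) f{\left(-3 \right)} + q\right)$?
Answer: $222$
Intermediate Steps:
$f{\left(W \right)} = -1 + 2 W^{2}$ ($f{\left(W \right)} = \left(W^{2} + W^{2}\right) - 1 = 2 W^{2} - 1 = -1 + 2 W^{2}$)
$q = -37$ ($q = -15 - 22 = -37$)
$u{\left(-6 \right)} \left(\left(-1 + 1\right) f{\left(-3 \right)} + q\right) = - 6 \left(\left(-1 + 1\right) \left(-1 + 2 \left(-3\right)^{2}\right) - 37\right) = - 6 \left(0 \left(-1 + 2 \cdot 9\right) - 37\right) = - 6 \left(0 \left(-1 + 18\right) - 37\right) = - 6 \left(0 \cdot 17 - 37\right) = - 6 \left(0 - 37\right) = \left(-6\right) \left(-37\right) = 222$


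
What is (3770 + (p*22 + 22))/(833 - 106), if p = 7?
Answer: 3946/727 ≈ 5.4278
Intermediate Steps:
(3770 + (p*22 + 22))/(833 - 106) = (3770 + (7*22 + 22))/(833 - 106) = (3770 + (154 + 22))/727 = (3770 + 176)*(1/727) = 3946*(1/727) = 3946/727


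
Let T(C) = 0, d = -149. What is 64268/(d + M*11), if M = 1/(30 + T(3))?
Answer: -1928040/4459 ≈ -432.39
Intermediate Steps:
M = 1/30 (M = 1/(30 + 0) = 1/30 ≈ 0.033333)
64268/(d + M*11) = 64268/(-149 + (1/30)*11) = 64268/(-149 + 11/30) = 64268/(-4459/30) = 64268*(-30/4459) = -1928040/4459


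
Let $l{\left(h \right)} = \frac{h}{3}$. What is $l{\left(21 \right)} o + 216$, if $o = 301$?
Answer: $2323$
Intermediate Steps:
$l{\left(h \right)} = \frac{h}{3}$ ($l{\left(h \right)} = h \frac{1}{3} = \frac{h}{3}$)
$l{\left(21 \right)} o + 216 = \frac{1}{3} \cdot 21 \cdot 301 + 216 = 7 \cdot 301 + 216 = 2107 + 216 = 2323$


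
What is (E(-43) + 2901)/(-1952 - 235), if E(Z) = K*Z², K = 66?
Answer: -41645/729 ≈ -57.126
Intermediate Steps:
E(Z) = 66*Z²
(E(-43) + 2901)/(-1952 - 235) = (66*(-43)² + 2901)/(-1952 - 235) = (66*1849 + 2901)/(-2187) = (122034 + 2901)*(-1/2187) = 124935*(-1/2187) = -41645/729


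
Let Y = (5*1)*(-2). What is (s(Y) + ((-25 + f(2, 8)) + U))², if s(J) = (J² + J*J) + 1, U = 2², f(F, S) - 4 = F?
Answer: 34596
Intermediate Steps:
f(F, S) = 4 + F
U = 4
Y = -10 (Y = 5*(-2) = -10)
s(J) = 1 + 2*J² (s(J) = (J² + J²) + 1 = 2*J² + 1 = 1 + 2*J²)
(s(Y) + ((-25 + f(2, 8)) + U))² = ((1 + 2*(-10)²) + ((-25 + (4 + 2)) + 4))² = ((1 + 2*100) + ((-25 + 6) + 4))² = ((1 + 200) + (-19 + 4))² = (201 - 15)² = 186² = 34596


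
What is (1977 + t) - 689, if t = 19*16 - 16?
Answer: 1576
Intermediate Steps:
t = 288 (t = 304 - 16 = 288)
(1977 + t) - 689 = (1977 + 288) - 689 = 2265 - 689 = 1576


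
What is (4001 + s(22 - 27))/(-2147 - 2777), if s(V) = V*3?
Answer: -1993/2462 ≈ -0.80950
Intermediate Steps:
s(V) = 3*V
(4001 + s(22 - 27))/(-2147 - 2777) = (4001 + 3*(22 - 27))/(-2147 - 2777) = (4001 + 3*(-5))/(-4924) = (4001 - 15)*(-1/4924) = 3986*(-1/4924) = -1993/2462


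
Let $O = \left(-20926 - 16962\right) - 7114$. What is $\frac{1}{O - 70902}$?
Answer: $- \frac{1}{115904} \approx -8.6278 \cdot 10^{-6}$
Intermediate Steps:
$O = -45002$ ($O = -37888 - 7114 = -45002$)
$\frac{1}{O - 70902} = \frac{1}{-45002 - 70902} = \frac{1}{-115904} = - \frac{1}{115904}$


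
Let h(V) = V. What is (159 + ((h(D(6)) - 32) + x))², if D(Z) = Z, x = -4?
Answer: 16641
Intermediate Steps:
(159 + ((h(D(6)) - 32) + x))² = (159 + ((6 - 32) - 4))² = (159 + (-26 - 4))² = (159 - 30)² = 129² = 16641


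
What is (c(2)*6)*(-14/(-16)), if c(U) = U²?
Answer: 21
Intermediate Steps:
(c(2)*6)*(-14/(-16)) = (2²*6)*(-14/(-16)) = (4*6)*(-14*(-1/16)) = 24*(7/8) = 21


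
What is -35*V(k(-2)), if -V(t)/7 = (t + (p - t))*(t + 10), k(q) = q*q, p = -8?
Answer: -27440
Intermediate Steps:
k(q) = q²
V(t) = 560 + 56*t (V(t) = -7*(t + (-8 - t))*(t + 10) = -(-56)*(10 + t) = -7*(-80 - 8*t) = 560 + 56*t)
-35*V(k(-2)) = -35*(560 + 56*(-2)²) = -35*(560 + 56*4) = -35*(560 + 224) = -35*784 = -27440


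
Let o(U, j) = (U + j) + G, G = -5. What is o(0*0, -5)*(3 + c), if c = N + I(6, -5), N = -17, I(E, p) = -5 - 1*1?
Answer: 200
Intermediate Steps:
I(E, p) = -6 (I(E, p) = -5 - 1 = -6)
c = -23 (c = -17 - 6 = -23)
o(U, j) = -5 + U + j (o(U, j) = (U + j) - 5 = -5 + U + j)
o(0*0, -5)*(3 + c) = (-5 + 0*0 - 5)*(3 - 23) = (-5 + 0 - 5)*(-20) = -10*(-20) = 200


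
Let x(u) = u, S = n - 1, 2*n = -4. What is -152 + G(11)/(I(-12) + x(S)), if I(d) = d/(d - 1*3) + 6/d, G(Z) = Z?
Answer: -4214/27 ≈ -156.07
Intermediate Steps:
n = -2 (n = (1/2)*(-4) = -2)
S = -3 (S = -2 - 1 = -3)
I(d) = 6/d + d/(-3 + d) (I(d) = d/(d - 3) + 6/d = d/(-3 + d) + 6/d = 6/d + d/(-3 + d))
-152 + G(11)/(I(-12) + x(S)) = -152 + 11/((-18 + (-12)**2 + 6*(-12))/((-12)*(-3 - 12)) - 3) = -152 + 11/(-1/12*(-18 + 144 - 72)/(-15) - 3) = -152 + 11/(-1/12*(-1/15)*54 - 3) = -152 + 11/(3/10 - 3) = -152 + 11/(-27/10) = -152 - 10/27*11 = -152 - 110/27 = -4214/27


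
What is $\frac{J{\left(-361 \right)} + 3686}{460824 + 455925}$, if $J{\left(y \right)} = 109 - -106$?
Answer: $\frac{3901}{916749} \approx 0.0042553$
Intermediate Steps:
$J{\left(y \right)} = 215$ ($J{\left(y \right)} = 109 + 106 = 215$)
$\frac{J{\left(-361 \right)} + 3686}{460824 + 455925} = \frac{215 + 3686}{460824 + 455925} = \frac{3901}{916749}$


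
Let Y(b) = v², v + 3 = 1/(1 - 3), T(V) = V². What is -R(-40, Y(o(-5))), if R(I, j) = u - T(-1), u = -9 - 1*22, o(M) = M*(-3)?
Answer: 32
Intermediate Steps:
o(M) = -3*M
u = -31 (u = -9 - 22 = -31)
v = -7/2 (v = -3 + 1/(1 - 3) = -3 + 1/(-2) = -3 - ½ = -7/2 ≈ -3.5000)
Y(b) = 49/4 (Y(b) = (-7/2)² = 49/4)
R(I, j) = -32 (R(I, j) = -31 - 1*(-1)² = -31 - 1*1 = -31 - 1 = -32)
-R(-40, Y(o(-5))) = -1*(-32) = 32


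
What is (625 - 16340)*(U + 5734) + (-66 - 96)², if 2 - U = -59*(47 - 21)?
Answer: -114221806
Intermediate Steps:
U = 1536 (U = 2 - (-59)*(47 - 21) = 2 - (-59)*26 = 2 - 1*(-1534) = 2 + 1534 = 1536)
(625 - 16340)*(U + 5734) + (-66 - 96)² = (625 - 16340)*(1536 + 5734) + (-66 - 96)² = -15715*7270 + (-162)² = -114248050 + 26244 = -114221806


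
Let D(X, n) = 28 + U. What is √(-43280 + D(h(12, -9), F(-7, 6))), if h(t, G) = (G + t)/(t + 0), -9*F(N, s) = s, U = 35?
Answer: I*√43217 ≈ 207.89*I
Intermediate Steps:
F(N, s) = -s/9
h(t, G) = (G + t)/t
D(X, n) = 63 (D(X, n) = 28 + 35 = 63)
√(-43280 + D(h(12, -9), F(-7, 6))) = √(-43280 + 63) = √(-43217) = I*√43217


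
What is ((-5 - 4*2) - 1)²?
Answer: 196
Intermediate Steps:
((-5 - 4*2) - 1)² = ((-5 - 8) - 1)² = (-13 - 1)² = (-14)² = 196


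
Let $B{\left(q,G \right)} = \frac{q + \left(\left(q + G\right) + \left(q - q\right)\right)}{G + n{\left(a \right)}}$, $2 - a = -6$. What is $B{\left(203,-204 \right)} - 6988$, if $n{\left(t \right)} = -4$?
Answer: $- \frac{726853}{104} \approx -6989.0$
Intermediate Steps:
$a = 8$ ($a = 2 - -6 = 2 + 6 = 8$)
$B{\left(q,G \right)} = \frac{G + 2 q}{-4 + G}$ ($B{\left(q,G \right)} = \frac{q + \left(\left(q + G\right) + \left(q - q\right)\right)}{G - 4} = \frac{q + \left(\left(G + q\right) + 0\right)}{-4 + G} = \frac{q + \left(G + q\right)}{-4 + G} = \frac{G + 2 q}{-4 + G}$)
$B{\left(203,-204 \right)} - 6988 = \frac{-204 + 2 \cdot 203}{-4 - 204} - 6988 = \frac{-204 + 406}{-208} - 6988 = \left(- \frac{1}{208}\right) 202 - 6988 = - \frac{101}{104} - 6988 = - \frac{726853}{104}$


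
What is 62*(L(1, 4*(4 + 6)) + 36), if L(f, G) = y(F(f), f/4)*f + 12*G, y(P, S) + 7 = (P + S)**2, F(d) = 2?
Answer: 254975/8 ≈ 31872.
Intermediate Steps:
y(P, S) = -7 + (P + S)**2
L(f, G) = 12*G + f*(-7 + (2 + f/4)**2) (L(f, G) = (-7 + (2 + f/4)**2)*f + 12*G = f*(-7 + (2 + f/4)**2) + 12*G = 12*G + f*(-7 + (2 + f/4)**2))
62*(L(1, 4*(4 + 6)) + 36) = 62*((12*(4*(4 + 6)) + (1/16)*1*(-112 + (8 + 1)**2)) + 36) = 62*((12*(4*10) + (1/16)*1*(-112 + 9**2)) + 36) = 62*((12*40 + (1/16)*1*(-112 + 81)) + 36) = 62*((480 + (1/16)*1*(-31)) + 36) = 62*((480 - 31/16) + 36) = 62*(7649/16 + 36) = 62*(8225/16) = 254975/8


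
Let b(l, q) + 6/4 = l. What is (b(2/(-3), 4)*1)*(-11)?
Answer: 143/6 ≈ 23.833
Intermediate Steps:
b(l, q) = -3/2 + l
(b(2/(-3), 4)*1)*(-11) = ((-3/2 + 2/(-3))*1)*(-11) = ((-3/2 + 2*(-1/3))*1)*(-11) = ((-3/2 - 2/3)*1)*(-11) = -13/6*1*(-11) = -13/6*(-11) = 143/6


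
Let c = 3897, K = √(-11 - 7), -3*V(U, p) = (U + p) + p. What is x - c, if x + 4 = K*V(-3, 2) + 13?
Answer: -3888 - I*√2 ≈ -3888.0 - 1.4142*I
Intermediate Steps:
V(U, p) = -2*p/3 - U/3 (V(U, p) = -((U + p) + p)/3 = -(U + 2*p)/3 = -2*p/3 - U/3)
K = 3*I*√2 (K = √(-18) = 3*I*√2 ≈ 4.2426*I)
x = 9 - I*√2 (x = -4 + ((3*I*√2)*(-⅔*2 - ⅓*(-3)) + 13) = -4 + ((3*I*√2)*(-4/3 + 1) + 13) = -4 + ((3*I*√2)*(-⅓) + 13) = -4 + (-I*√2 + 13) = -4 + (13 - I*√2) = 9 - I*√2 ≈ 9.0 - 1.4142*I)
x - c = (9 - I*√2) - 1*3897 = (9 - I*√2) - 3897 = -3888 - I*√2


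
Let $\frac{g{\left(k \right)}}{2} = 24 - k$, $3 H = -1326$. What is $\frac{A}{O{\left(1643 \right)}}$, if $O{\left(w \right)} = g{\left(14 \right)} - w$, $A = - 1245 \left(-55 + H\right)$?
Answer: $- \frac{206255}{541} \approx -381.25$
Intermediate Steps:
$H = -442$ ($H = \frac{1}{3} \left(-1326\right) = -442$)
$g{\left(k \right)} = 48 - 2 k$ ($g{\left(k \right)} = 2 \left(24 - k\right) = 48 - 2 k$)
$A = 618765$ ($A = - 1245 \left(-55 - 442\right) = \left(-1245\right) \left(-497\right) = 618765$)
$O{\left(w \right)} = 20 - w$ ($O{\left(w \right)} = \left(48 - 28\right) - w = 20 - w$)
$\frac{A}{O{\left(1643 \right)}} = \frac{618765}{20 - 1643} = \frac{618765}{-1623} = 618765 \left(- \frac{1}{1623}\right) = - \frac{206255}{541}$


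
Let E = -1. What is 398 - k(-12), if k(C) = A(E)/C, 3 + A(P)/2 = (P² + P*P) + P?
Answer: 1193/3 ≈ 397.67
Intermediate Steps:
A(P) = -6 + 2*P + 4*P² (A(P) = -6 + 2*((P² + P*P) + P) = -6 + 2*((P² + P²) + P) = -6 + 2*(2*P² + P) = -6 + 2*(P + 2*P²) = -6 + (2*P + 4*P²) = -6 + 2*P + 4*P²)
k(C) = -4/C (k(C) = (-6 + 2*(-1) + 4*(-1)²)/C = (-6 - 2 + 4*1)/C = (-6 - 2 + 4)/C = -4/C)
398 - k(-12) = 398 - (-4)/(-12) = 398 - (-4)*(-1)/12 = 398 - 1*⅓ = 398 - ⅓ = 1193/3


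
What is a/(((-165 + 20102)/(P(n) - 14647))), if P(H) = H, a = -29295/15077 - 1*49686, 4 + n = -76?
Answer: 11032660138059/300590149 ≈ 36703.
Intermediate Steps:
n = -80 (n = -4 - 76 = -80)
a = -749145117/15077 (a = -29295*1/15077 - 49686 = -29295/15077 - 49686 = -749145117/15077 ≈ -49688.)
a/(((-165 + 20102)/(P(n) - 14647))) = -749145117*(-80 - 14647)/(-165 + 20102)/15077 = -749145117/(15077*(19937/(-14727))) = -749145117/(15077*(19937*(-1/14727))) = -749145117/(15077*(-19937/14727)) = -749145117/15077*(-14727/19937) = 11032660138059/300590149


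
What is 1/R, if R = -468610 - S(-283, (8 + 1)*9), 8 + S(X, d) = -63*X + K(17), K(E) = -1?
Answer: -1/486430 ≈ -2.0558e-6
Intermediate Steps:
S(X, d) = -9 - 63*X (S(X, d) = -8 + (-63*X - 1) = -8 + (-1 - 63*X) = -9 - 63*X)
R = -486430 (R = -468610 - (-9 - 63*(-283)) = -468610 - (-9 + 17829) = -468610 - 1*17820 = -468610 - 17820 = -486430)
1/R = 1/(-486430) = -1/486430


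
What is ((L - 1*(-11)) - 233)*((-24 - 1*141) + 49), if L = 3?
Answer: 25404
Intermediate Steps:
((L - 1*(-11)) - 233)*((-24 - 1*141) + 49) = ((3 - 1*(-11)) - 233)*((-24 - 1*141) + 49) = ((3 + 11) - 233)*((-24 - 141) + 49) = (14 - 233)*(-165 + 49) = -219*(-116) = 25404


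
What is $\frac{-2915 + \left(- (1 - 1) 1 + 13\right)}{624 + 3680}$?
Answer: $- \frac{1451}{2152} \approx -0.67426$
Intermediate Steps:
$\frac{-2915 + \left(- (1 - 1) 1 + 13\right)}{624 + 3680} = \frac{-2915 + \left(\left(-1\right) 0 \cdot 1 + 13\right)}{4304} = \left(-2915 + \left(0 \cdot 1 + 13\right)\right) \frac{1}{4304} = \left(-2915 + \left(0 + 13\right)\right) \frac{1}{4304} = \left(-2915 + 13\right) \frac{1}{4304} = \left(-2902\right) \frac{1}{4304} = - \frac{1451}{2152}$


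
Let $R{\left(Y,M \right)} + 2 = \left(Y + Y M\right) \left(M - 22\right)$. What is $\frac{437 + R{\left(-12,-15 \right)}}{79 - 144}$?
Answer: $\frac{5781}{65} \approx 88.938$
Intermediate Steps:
$R{\left(Y,M \right)} = -2 + \left(-22 + M\right) \left(Y + M Y\right)$ ($R{\left(Y,M \right)} = -2 + \left(Y + Y M\right) \left(M - 22\right) = -2 + \left(Y + M Y\right) \left(-22 + M\right) = -2 + \left(-22 + M\right) \left(Y + M Y\right)$)
$\frac{437 + R{\left(-12,-15 \right)}}{79 - 144} = \frac{437 - \left(-262 + 2700 + 3780\right)}{79 - 144} = \frac{437 - 6218}{-65} = \left(437 - 6218\right) \left(- \frac{1}{65}\right) = \left(-5781\right) \left(- \frac{1}{65}\right) = \frac{5781}{65}$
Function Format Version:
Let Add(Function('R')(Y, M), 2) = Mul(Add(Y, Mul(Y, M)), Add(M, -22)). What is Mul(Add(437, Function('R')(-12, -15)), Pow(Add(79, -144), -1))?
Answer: Rational(5781, 65) ≈ 88.938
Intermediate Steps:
Function('R')(Y, M) = Add(-2, Mul(Add(-22, M), Add(Y, Mul(M, Y)))) (Function('R')(Y, M) = Add(-2, Mul(Add(Y, Mul(Y, M)), Add(M, -22))) = Add(-2, Mul(Add(Y, Mul(M, Y)), Add(-22, M))) = Add(-2, Mul(Add(-22, M), Add(Y, Mul(M, Y)))))
Mul(Add(437, Function('R')(-12, -15)), Pow(Add(79, -144), -1)) = Mul(Add(437, Add(-2, Mul(-22, -12), Mul(-12, Pow(-15, 2)), Mul(-21, -15, -12))), Pow(Add(79, -144), -1)) = Mul(Add(437, Add(-2, 264, Mul(-12, 225), -3780)), Pow(-65, -1)) = Mul(Add(437, Add(-2, 264, -2700, -3780)), Rational(-1, 65)) = Mul(Add(437, -6218), Rational(-1, 65)) = Mul(-5781, Rational(-1, 65)) = Rational(5781, 65)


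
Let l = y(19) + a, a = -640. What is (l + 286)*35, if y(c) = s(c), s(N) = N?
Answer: -11725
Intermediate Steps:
y(c) = c
l = -621 (l = 19 - 640 = -621)
(l + 286)*35 = (-621 + 286)*35 = -335*35 = -11725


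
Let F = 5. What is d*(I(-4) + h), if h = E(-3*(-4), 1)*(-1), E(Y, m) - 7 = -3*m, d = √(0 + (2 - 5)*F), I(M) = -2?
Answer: -6*I*√15 ≈ -23.238*I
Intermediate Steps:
d = I*√15 (d = √(0 + (2 - 5)*5) = √(0 - 3*5) = √(0 - 15) = √(-15) = I*√15 ≈ 3.873*I)
E(Y, m) = 7 - 3*m
h = -4 (h = (7 - 3*1)*(-1) = (7 - 3)*(-1) = 4*(-1) = -4)
d*(I(-4) + h) = (I*√15)*(-2 - 4) = (I*√15)*(-6) = -6*I*√15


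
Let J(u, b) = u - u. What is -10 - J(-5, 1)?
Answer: -10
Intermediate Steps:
J(u, b) = 0
-10 - J(-5, 1) = -10 - 1*0 = -10 + 0 = -10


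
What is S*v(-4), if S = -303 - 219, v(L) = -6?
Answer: 3132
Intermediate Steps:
S = -522
S*v(-4) = -522*(-6) = 3132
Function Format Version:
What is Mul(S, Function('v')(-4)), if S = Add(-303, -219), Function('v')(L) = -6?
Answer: 3132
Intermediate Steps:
S = -522
Mul(S, Function('v')(-4)) = Mul(-522, -6) = 3132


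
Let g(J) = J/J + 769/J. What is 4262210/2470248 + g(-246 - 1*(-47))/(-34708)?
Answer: 3680004024085/2132717018652 ≈ 1.7255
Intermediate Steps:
g(J) = 1 + 769/J
4262210/2470248 + g(-246 - 1*(-47))/(-34708) = 4262210/2470248 + ((769 + (-246 - 1*(-47)))/(-246 - 1*(-47)))/(-34708) = 4262210*(1/2470248) + ((769 + (-246 + 47))/(-246 + 47))*(-1/34708) = 2131105/1235124 + ((769 - 199)/(-199))*(-1/34708) = 2131105/1235124 - 1/199*570*(-1/34708) = 2131105/1235124 - 570/199*(-1/34708) = 2131105/1235124 + 285/3453446 = 3680004024085/2132717018652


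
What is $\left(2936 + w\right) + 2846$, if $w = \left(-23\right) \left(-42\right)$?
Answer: $6748$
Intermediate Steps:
$w = 966$
$\left(2936 + w\right) + 2846 = \left(2936 + 966\right) + 2846 = 3902 + 2846 = 6748$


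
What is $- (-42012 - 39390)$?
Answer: $81402$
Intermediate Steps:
$- (-42012 - 39390) = \left(-1\right) \left(-81402\right) = 81402$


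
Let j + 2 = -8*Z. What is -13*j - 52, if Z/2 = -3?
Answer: -650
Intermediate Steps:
Z = -6 (Z = 2*(-3) = -6)
j = 46 (j = -2 - 8*(-6) = -2 + 48 = 46)
-13*j - 52 = -13*46 - 52 = -598 - 52 = -650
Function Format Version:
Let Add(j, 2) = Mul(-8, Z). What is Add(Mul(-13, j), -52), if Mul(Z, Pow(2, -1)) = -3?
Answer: -650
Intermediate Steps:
Z = -6 (Z = Mul(2, -3) = -6)
j = 46 (j = Add(-2, Mul(-8, -6)) = Add(-2, 48) = 46)
Add(Mul(-13, j), -52) = Add(Mul(-13, 46), -52) = Add(-598, -52) = -650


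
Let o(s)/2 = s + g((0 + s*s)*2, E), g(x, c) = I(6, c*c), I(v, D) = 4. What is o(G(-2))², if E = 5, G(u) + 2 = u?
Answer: 0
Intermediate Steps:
G(u) = -2 + u
g(x, c) = 4
o(s) = 8 + 2*s (o(s) = 2*(s + 4) = 2*(4 + s) = 8 + 2*s)
o(G(-2))² = (8 + 2*(-2 - 2))² = (8 + 2*(-4))² = (8 - 8)² = 0² = 0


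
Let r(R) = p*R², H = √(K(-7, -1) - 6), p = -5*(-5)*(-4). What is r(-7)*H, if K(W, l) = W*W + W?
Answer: -29400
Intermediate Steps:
p = -100 (p = 25*(-4) = -100)
K(W, l) = W + W² (K(W, l) = W² + W = W + W²)
H = 6 (H = √(-7*(1 - 7) - 6) = √(-7*(-6) - 6) = √(42 - 6) = √36 = 6)
r(R) = -100*R²
r(-7)*H = -100*(-7)²*6 = -100*49*6 = -4900*6 = -29400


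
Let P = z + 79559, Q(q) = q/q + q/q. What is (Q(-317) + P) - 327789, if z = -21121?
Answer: -269349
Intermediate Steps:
Q(q) = 2 (Q(q) = 1 + 1 = 2)
P = 58438 (P = -21121 + 79559 = 58438)
(Q(-317) + P) - 327789 = (2 + 58438) - 327789 = 58440 - 327789 = -269349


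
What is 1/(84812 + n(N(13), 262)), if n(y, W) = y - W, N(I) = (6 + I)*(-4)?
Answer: 1/84474 ≈ 1.1838e-5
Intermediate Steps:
N(I) = -24 - 4*I
1/(84812 + n(N(13), 262)) = 1/(84812 + ((-24 - 4*13) - 1*262)) = 1/(84812 + ((-24 - 52) - 262)) = 1/(84812 + (-76 - 262)) = 1/(84812 - 338) = 1/84474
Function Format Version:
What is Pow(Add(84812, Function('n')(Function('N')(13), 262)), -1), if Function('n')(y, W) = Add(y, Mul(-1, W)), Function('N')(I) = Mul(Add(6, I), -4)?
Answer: Rational(1, 84474) ≈ 1.1838e-5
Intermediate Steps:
Function('N')(I) = Add(-24, Mul(-4, I))
Pow(Add(84812, Function('n')(Function('N')(13), 262)), -1) = Pow(Add(84812, Add(Add(-24, Mul(-4, 13)), Mul(-1, 262))), -1) = Pow(Add(84812, Add(Add(-24, -52), -262)), -1) = Pow(Add(84812, Add(-76, -262)), -1) = Pow(Add(84812, -338), -1) = Pow(84474, -1) = Rational(1, 84474)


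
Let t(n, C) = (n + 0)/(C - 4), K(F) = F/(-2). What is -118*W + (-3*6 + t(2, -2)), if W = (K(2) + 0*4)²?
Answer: -409/3 ≈ -136.33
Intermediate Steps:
K(F) = -F/2 (K(F) = F*(-½) = -F/2)
t(n, C) = n/(-4 + C)
W = 1 (W = (-½*2 + 0*4)² = (-1 + 0)² = (-1)² = 1)
-118*W + (-3*6 + t(2, -2)) = -118*1 + (-3*6 + 2/(-4 - 2)) = -118 + (-18 + 2/(-6)) = -118 + (-18 + 2*(-⅙)) = -118 + (-18 - ⅓) = -118 - 55/3 = -409/3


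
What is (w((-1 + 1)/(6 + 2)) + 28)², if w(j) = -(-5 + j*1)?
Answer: 1089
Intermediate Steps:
w(j) = 5 - j (w(j) = -(-5 + j) = 5 - j)
(w((-1 + 1)/(6 + 2)) + 28)² = ((5 - (-1 + 1)/(6 + 2)) + 28)² = ((5 - 0/8) + 28)² = ((5 - 1*0) + 28)² = ((5 + 0) + 28)² = (5 + 28)² = 33² = 1089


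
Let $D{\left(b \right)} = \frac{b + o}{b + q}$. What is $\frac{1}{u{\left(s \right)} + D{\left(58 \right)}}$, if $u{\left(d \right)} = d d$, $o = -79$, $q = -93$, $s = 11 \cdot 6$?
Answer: $\frac{5}{21783} \approx 0.00022954$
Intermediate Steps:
$s = 66$
$u{\left(d \right)} = d^{2}$
$D{\left(b \right)} = \frac{-79 + b}{-93 + b}$ ($D{\left(b \right)} = \frac{b - 79}{b - 93} = \frac{-79 + b}{-93 + b}$)
$\frac{1}{u{\left(s \right)} + D{\left(58 \right)}} = \frac{1}{66^{2} + \frac{-79 + 58}{-93 + 58}} = \frac{1}{4356 + \frac{1}{-35} \left(-21\right)} = \frac{1}{4356 - - \frac{3}{5}} = \frac{1}{4356 + \frac{3}{5}} = \frac{1}{\frac{21783}{5}} = \frac{5}{21783}$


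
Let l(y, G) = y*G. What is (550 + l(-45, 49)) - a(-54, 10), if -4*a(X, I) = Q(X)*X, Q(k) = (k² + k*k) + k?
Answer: -79658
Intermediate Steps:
l(y, G) = G*y
Q(k) = k + 2*k² (Q(k) = (k² + k²) + k = 2*k² + k = k + 2*k²)
a(X, I) = -X²*(1 + 2*X)/4 (a(X, I) = -X*(1 + 2*X)*X/4 = -X²*(1 + 2*X)/4)
(550 + l(-45, 49)) - a(-54, 10) = (550 + 49*(-45)) - (-54)²*(-1 - 2*(-54))/4 = (550 - 2205) - 2916*(-1 + 108)/4 = -1655 - 2916*107/4 = -1655 - 1*78003 = -1655 - 78003 = -79658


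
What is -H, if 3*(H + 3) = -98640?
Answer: 32883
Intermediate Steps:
H = -32883 (H = -3 + (1/3)*(-98640) = -3 - 32880 = -32883)
-H = -1*(-32883) = 32883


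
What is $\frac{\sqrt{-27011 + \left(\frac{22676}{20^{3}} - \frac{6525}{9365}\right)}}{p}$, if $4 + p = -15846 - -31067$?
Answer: $\frac{i \sqrt{947505728923495}}{2850144100} \approx 0.0108 i$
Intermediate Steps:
$p = 15217$ ($p = -4 - -15221 = -4 + \left(-15846 + 31067\right) = -4 + 15221 = 15217$)
$\frac{\sqrt{-27011 + \left(\frac{22676}{20^{3}} - \frac{6525}{9365}\right)}}{p} = \frac{\sqrt{-27011 + \left(\frac{22676}{20^{3}} - \frac{6525}{9365}\right)}}{15217} = \sqrt{-27011 + \left(\frac{22676}{8000} - \frac{1305}{1873}\right)} \frac{1}{15217} = \sqrt{-27011 + \left(22676 \cdot \frac{1}{8000} - \frac{1305}{1873}\right)} \frac{1}{15217} = \sqrt{-27011 + \left(\frac{5669}{2000} - \frac{1305}{1873}\right)} \frac{1}{15217} = \sqrt{-27011 + \frac{8008037}{3746000}} \cdot \frac{1}{15217} = \sqrt{- \frac{101175197963}{3746000}} \cdot \frac{1}{15217} = \frac{i \sqrt{947505728923495}}{187300} \cdot \frac{1}{15217} = \frac{i \sqrt{947505728923495}}{2850144100}$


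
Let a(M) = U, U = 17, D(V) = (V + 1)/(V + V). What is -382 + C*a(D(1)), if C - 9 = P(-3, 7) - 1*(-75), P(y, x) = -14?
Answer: 808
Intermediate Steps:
D(V) = (1 + V)/(2*V) (D(V) = (1 + V)/((2*V)) = (1 + V)*(1/(2*V)) = (1 + V)/(2*V))
a(M) = 17
C = 70 (C = 9 + (-14 - 1*(-75)) = 9 + (-14 + 75) = 9 + 61 = 70)
-382 + C*a(D(1)) = -382 + 70*17 = -382 + 1190 = 808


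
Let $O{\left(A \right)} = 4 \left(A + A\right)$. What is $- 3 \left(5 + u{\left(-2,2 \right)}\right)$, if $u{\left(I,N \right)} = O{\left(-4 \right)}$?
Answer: $81$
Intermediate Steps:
$O{\left(A \right)} = 8 A$ ($O{\left(A \right)} = 4 \cdot 2 A = 8 A$)
$u{\left(I,N \right)} = -32$ ($u{\left(I,N \right)} = 8 \left(-4\right) = -32$)
$- 3 \left(5 + u{\left(-2,2 \right)}\right) = - 3 \left(5 - 32\right) = \left(-3\right) \left(-27\right) = 81$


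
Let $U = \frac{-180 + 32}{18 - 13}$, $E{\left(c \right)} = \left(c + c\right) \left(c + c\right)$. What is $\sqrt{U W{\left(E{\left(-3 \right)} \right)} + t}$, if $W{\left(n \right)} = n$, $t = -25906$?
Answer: $\frac{i \sqrt{674290}}{5} \approx 164.23 i$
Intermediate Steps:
$E{\left(c \right)} = 4 c^{2}$ ($E{\left(c \right)} = 2 c 2 c = 4 c^{2}$)
$U = - \frac{148}{5} \approx -29.6$
$\sqrt{U W{\left(E{\left(-3 \right)} \right)} + t} = \sqrt{- \frac{148 \cdot 4 \left(-3\right)^{2}}{5} - 25906} = \sqrt{- \frac{148 \cdot 4 \cdot 9}{5} - 25906} = \sqrt{\left(- \frac{148}{5}\right) 36 - 25906} = \sqrt{- \frac{5328}{5} - 25906} = \sqrt{- \frac{134858}{5}} = \frac{i \sqrt{674290}}{5}$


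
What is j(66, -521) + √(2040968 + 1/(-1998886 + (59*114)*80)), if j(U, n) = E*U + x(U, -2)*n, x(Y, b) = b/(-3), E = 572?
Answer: 112214/3 + √4355332173692186842/1460806 ≈ 38833.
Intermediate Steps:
x(Y, b) = -b/3 (x(Y, b) = b*(-⅓) = -b/3)
j(U, n) = 572*U + 2*n/3 (j(U, n) = 572*U + (-⅓*(-2))*n = 572*U + 2*n/3)
j(66, -521) + √(2040968 + 1/(-1998886 + (59*114)*80)) = (572*66 + (⅔)*(-521)) + √(2040968 + 1/(-1998886 + (59*114)*80)) = (37752 - 1042/3) + √(2040968 + 1/(-1998886 + 6726*80)) = 112214/3 + √(2040968 + 1/(-1998886 + 538080)) = 112214/3 + √(2040968 + 1/(-1460806)) = 112214/3 + √(2040968 - 1/1460806) = 112214/3 + √(2981458300207/1460806) = 112214/3 + √4355332173692186842/1460806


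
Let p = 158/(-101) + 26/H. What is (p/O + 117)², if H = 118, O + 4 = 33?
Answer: 408479589530884/29863641721 ≈ 13678.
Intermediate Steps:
O = 29 (O = -4 + 33 = 29)
p = -8009/5959 (p = 158/(-101) + 26/118 = 158*(-1/101) + 26*(1/118) = -158/101 + 13/59 = -8009/5959 ≈ -1.3440)
(p/O + 117)² = (-8009/5959/29 + 117)² = (-8009/5959*1/29 + 117)² = (-8009/172811 + 117)² = (20210878/172811)² = 408479589530884/29863641721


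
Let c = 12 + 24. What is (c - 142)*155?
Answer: -16430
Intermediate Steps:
c = 36
(c - 142)*155 = (36 - 142)*155 = -106*155 = -16430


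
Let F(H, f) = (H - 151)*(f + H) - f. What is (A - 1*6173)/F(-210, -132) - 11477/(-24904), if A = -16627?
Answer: 141779523/512997496 ≈ 0.27637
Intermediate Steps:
F(H, f) = -f + (-151 + H)*(H + f) (F(H, f) = (-151 + H)*(H + f) - f = -f + (-151 + H)*(H + f))
(A - 1*6173)/F(-210, -132) - 11477/(-24904) = (-16627 - 1*6173)/((-210)² - 152*(-132) - 151*(-210) - 210*(-132)) - 11477/(-24904) = (-16627 - 6173)/(44100 + 20064 + 31710 + 27720) - 11477*(-1/24904) = -22800/123594 + 11477/24904 = -22800*1/123594 + 11477/24904 = -3800/20599 + 11477/24904 = 141779523/512997496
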